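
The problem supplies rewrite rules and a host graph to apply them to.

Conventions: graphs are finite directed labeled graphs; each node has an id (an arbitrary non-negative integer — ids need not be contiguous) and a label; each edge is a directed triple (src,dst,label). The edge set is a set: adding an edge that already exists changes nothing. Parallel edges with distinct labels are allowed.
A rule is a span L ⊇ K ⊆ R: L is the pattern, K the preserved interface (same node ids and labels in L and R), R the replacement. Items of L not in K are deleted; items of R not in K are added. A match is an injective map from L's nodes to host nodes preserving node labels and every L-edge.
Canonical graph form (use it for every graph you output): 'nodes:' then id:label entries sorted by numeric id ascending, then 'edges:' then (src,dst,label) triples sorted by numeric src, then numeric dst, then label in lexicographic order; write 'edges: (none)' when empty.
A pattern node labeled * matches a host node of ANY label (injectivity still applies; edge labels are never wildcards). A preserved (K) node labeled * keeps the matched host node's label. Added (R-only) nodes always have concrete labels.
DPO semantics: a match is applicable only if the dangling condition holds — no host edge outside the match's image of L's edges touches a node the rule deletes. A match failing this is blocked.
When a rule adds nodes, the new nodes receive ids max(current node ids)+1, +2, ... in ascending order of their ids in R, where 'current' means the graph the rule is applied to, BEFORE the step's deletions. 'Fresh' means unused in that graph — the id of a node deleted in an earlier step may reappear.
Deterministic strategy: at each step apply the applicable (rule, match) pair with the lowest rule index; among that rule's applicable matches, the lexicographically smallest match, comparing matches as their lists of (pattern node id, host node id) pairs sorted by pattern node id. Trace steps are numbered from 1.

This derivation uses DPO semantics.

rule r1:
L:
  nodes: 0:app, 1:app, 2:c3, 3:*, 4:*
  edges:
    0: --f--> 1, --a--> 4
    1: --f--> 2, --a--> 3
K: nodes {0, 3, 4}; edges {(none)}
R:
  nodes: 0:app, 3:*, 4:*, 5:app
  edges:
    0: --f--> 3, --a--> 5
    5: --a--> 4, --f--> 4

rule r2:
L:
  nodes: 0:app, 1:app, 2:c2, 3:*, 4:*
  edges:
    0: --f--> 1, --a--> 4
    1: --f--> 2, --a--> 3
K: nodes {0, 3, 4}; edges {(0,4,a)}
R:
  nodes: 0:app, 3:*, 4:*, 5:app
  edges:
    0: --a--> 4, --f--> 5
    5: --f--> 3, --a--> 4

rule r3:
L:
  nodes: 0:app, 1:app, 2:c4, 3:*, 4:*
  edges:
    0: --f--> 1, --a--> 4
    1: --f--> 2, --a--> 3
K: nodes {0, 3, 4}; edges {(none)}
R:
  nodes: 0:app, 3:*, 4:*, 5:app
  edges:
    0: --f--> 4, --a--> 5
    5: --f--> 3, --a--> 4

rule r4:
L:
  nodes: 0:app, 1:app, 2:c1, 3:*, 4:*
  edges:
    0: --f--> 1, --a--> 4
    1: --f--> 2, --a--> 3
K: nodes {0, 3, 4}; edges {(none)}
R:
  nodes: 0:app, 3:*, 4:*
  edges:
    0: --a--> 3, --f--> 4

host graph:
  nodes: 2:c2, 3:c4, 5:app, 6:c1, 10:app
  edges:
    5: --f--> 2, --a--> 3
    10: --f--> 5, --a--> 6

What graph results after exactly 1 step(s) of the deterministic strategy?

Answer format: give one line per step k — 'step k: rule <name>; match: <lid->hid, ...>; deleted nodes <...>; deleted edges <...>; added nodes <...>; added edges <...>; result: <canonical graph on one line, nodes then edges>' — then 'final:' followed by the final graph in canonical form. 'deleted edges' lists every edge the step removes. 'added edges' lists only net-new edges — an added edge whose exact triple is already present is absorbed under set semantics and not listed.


step 1: rule r2; match: 0->10, 1->5, 2->2, 3->3, 4->6; deleted nodes 2, 5; deleted edges (5,2,f); (5,3,a); (10,5,f); added nodes 11; added edges (10,11,f); (11,3,f); (11,6,a); result: nodes: 3:c4, 6:c1, 10:app, 11:app edges: (10,6,a); (10,11,f); (11,3,f); (11,6,a)
final:
nodes: 3:c4, 6:c1, 10:app, 11:app
edges: (10,6,a); (10,11,f); (11,3,f); (11,6,a)


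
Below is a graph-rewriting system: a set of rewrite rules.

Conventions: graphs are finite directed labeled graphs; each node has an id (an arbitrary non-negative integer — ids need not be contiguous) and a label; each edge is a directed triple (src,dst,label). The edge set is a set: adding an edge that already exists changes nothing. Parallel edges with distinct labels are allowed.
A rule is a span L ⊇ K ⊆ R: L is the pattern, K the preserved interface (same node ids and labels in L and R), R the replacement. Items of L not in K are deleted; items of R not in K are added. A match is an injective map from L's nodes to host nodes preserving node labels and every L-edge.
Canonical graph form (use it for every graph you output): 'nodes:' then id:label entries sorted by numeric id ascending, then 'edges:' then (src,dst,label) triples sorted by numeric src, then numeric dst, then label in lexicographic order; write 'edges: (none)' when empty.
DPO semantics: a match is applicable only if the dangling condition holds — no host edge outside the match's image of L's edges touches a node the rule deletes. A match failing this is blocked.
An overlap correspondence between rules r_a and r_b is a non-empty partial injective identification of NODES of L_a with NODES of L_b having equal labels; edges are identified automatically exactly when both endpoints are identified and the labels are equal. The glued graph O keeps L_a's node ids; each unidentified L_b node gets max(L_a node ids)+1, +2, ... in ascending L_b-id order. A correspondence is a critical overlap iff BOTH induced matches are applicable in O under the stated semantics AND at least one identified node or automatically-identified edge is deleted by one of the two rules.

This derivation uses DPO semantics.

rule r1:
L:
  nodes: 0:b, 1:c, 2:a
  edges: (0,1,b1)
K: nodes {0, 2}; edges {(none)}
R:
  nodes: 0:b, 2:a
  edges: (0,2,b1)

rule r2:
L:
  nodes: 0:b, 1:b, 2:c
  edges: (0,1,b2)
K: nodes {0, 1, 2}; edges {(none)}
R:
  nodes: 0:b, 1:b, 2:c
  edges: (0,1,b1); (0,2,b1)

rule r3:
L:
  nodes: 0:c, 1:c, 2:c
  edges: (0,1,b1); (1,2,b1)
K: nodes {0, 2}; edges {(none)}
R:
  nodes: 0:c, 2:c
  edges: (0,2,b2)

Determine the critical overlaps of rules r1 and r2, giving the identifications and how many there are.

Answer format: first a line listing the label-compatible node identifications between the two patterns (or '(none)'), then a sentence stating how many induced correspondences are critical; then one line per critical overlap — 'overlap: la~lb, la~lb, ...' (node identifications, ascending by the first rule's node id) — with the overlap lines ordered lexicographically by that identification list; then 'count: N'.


label-compatible node identifications between L(r1) and L(r2): 0~0, 0~1, 1~2
3 of the induced correspondences are critical overlaps of r1 and r2.
overlap: 0~0, 1~2
overlap: 0~1, 1~2
overlap: 1~2
count: 3


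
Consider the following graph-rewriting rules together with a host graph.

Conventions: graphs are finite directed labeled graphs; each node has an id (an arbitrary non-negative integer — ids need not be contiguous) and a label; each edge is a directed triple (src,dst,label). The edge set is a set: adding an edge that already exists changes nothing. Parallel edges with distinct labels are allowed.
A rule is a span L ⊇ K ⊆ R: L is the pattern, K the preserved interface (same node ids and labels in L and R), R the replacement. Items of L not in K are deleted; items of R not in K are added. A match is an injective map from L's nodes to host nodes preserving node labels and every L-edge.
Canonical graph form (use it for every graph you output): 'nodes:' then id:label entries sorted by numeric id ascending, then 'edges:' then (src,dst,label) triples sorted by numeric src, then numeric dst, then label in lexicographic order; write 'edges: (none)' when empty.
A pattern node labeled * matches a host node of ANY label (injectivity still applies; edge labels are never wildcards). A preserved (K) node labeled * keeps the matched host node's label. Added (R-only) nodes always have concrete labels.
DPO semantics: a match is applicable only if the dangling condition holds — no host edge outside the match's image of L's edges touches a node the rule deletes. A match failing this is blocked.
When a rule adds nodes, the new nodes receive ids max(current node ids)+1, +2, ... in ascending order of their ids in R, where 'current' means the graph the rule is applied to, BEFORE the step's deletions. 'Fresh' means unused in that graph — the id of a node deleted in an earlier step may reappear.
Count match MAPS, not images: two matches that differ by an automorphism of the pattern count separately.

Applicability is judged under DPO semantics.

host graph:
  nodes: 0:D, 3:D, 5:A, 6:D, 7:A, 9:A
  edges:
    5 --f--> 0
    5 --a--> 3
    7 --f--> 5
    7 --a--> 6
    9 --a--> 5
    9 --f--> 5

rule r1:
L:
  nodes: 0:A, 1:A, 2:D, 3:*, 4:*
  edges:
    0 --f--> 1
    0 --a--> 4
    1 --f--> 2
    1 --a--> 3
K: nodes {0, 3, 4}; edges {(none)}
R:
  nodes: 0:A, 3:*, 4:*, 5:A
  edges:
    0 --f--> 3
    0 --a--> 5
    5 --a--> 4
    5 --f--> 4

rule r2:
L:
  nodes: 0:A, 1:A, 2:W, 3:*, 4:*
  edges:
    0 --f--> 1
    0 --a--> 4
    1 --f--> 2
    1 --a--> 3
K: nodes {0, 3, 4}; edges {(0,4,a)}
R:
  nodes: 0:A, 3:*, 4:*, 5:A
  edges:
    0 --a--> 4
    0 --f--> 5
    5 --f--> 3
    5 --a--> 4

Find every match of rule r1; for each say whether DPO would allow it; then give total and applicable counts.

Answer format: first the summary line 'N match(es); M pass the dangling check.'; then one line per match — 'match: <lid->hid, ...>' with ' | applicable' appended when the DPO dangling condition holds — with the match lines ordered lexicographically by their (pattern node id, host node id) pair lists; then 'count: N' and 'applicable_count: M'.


1 match(es); 0 pass the dangling check.
match: 0->7, 1->5, 2->0, 3->3, 4->6
count: 1
applicable_count: 0


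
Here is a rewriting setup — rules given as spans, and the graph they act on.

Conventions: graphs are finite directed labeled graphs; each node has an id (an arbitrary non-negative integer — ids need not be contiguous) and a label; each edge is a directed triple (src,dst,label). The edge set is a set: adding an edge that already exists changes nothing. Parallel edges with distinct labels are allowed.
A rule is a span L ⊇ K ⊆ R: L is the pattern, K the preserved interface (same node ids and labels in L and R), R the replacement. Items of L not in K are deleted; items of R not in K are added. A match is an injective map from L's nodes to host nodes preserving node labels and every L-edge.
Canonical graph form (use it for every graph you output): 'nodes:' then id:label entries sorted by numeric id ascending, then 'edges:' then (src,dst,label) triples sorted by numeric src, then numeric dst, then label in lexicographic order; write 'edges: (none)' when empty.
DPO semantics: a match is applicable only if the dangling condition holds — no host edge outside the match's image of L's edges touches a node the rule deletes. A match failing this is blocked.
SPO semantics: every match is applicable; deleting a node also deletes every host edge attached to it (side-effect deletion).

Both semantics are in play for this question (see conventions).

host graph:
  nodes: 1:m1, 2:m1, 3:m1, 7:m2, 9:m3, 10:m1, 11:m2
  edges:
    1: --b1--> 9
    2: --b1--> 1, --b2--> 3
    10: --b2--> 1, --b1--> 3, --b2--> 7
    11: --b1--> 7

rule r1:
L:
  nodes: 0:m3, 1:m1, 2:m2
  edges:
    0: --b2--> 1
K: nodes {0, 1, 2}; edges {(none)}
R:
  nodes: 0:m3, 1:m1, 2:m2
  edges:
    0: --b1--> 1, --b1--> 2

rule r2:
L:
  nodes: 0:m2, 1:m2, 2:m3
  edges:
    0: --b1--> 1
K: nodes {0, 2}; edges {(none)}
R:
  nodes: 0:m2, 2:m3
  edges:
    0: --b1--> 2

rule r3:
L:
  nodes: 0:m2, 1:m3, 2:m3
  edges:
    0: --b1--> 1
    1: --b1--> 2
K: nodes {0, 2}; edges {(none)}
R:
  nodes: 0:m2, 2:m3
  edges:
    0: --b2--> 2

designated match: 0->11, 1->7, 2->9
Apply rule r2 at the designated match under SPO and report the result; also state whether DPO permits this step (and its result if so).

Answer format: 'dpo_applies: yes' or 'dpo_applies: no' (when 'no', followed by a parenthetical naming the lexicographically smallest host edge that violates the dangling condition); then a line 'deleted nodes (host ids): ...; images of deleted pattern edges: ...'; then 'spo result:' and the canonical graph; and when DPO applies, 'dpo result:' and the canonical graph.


dpo_applies: no
(the rule deletes node 7, which keeps host edge (10,7,b2) outside the match image — the dangling condition fails, DPO blocks; SPO proceeds and side-deletes such edges)
deleted nodes (host ids): 7; images of deleted pattern edges: (11,7,b1)
spo result:
nodes: 1:m1, 2:m1, 3:m1, 9:m3, 10:m1, 11:m2
edges: (1,9,b1); (2,1,b1); (2,3,b2); (10,1,b2); (10,3,b1); (11,9,b1)


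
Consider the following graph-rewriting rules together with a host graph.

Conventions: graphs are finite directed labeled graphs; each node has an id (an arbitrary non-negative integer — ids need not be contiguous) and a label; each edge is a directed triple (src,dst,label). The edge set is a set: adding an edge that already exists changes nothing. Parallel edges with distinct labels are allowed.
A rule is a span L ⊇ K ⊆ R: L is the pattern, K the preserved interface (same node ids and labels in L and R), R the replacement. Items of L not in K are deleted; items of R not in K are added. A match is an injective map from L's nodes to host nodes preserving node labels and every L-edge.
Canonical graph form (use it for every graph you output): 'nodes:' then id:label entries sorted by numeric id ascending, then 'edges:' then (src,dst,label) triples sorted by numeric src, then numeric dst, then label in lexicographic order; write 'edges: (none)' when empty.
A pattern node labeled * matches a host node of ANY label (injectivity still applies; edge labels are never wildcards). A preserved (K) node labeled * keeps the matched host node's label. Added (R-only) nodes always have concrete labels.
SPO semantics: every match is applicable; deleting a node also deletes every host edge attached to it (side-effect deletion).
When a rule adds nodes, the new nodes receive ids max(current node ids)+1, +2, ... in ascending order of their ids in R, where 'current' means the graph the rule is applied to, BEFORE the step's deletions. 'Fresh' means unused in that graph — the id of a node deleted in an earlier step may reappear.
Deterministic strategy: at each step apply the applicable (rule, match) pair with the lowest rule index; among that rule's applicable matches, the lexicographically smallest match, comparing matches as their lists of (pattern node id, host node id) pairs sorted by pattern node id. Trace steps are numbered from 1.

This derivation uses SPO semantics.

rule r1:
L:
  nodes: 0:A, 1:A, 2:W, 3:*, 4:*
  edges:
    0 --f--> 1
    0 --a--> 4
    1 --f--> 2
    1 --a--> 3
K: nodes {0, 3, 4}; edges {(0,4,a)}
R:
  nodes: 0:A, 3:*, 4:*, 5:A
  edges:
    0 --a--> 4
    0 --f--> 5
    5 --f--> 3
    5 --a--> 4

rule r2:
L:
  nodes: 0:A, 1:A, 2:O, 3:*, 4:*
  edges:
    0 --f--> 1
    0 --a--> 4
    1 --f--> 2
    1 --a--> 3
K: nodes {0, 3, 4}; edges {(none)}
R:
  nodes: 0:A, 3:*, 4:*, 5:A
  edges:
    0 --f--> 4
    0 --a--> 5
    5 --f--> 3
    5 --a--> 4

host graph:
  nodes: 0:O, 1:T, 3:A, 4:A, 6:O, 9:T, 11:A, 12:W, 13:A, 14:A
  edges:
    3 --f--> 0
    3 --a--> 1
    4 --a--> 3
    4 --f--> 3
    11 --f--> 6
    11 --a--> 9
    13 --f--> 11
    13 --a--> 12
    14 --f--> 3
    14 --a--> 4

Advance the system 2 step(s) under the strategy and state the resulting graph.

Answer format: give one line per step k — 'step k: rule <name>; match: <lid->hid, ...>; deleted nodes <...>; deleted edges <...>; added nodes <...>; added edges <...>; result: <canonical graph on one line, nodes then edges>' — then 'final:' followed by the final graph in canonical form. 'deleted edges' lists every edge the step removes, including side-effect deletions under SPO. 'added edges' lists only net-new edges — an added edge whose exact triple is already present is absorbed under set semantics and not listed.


step 1: rule r2; match: 0->13, 1->11, 2->6, 3->9, 4->12; deleted nodes 6, 11; deleted edges (11,6,f); (11,9,a); (13,11,f); (13,12,a); added nodes 15; added edges (13,12,f); (13,15,a); (15,9,f); (15,12,a); result: nodes: 0:O, 1:T, 3:A, 4:A, 9:T, 12:W, 13:A, 14:A, 15:A edges: (3,0,f); (3,1,a); (4,3,a); (4,3,f); (13,12,f); (13,15,a); (14,3,f); (14,4,a); (15,9,f); (15,12,a)
step 2: rule r2; match: 0->14, 1->3, 2->0, 3->1, 4->4; deleted nodes 0, 3; deleted edges (3,0,f); (3,1,a); (4,3,a); (4,3,f); (14,3,f); (14,4,a); added nodes 16; added edges (14,4,f); (14,16,a); (16,1,f); (16,4,a); result: nodes: 1:T, 4:A, 9:T, 12:W, 13:A, 14:A, 15:A, 16:A edges: (13,12,f); (13,15,a); (14,4,f); (14,16,a); (15,9,f); (15,12,a); (16,1,f); (16,4,a)
final:
nodes: 1:T, 4:A, 9:T, 12:W, 13:A, 14:A, 15:A, 16:A
edges: (13,12,f); (13,15,a); (14,4,f); (14,16,a); (15,9,f); (15,12,a); (16,1,f); (16,4,a)


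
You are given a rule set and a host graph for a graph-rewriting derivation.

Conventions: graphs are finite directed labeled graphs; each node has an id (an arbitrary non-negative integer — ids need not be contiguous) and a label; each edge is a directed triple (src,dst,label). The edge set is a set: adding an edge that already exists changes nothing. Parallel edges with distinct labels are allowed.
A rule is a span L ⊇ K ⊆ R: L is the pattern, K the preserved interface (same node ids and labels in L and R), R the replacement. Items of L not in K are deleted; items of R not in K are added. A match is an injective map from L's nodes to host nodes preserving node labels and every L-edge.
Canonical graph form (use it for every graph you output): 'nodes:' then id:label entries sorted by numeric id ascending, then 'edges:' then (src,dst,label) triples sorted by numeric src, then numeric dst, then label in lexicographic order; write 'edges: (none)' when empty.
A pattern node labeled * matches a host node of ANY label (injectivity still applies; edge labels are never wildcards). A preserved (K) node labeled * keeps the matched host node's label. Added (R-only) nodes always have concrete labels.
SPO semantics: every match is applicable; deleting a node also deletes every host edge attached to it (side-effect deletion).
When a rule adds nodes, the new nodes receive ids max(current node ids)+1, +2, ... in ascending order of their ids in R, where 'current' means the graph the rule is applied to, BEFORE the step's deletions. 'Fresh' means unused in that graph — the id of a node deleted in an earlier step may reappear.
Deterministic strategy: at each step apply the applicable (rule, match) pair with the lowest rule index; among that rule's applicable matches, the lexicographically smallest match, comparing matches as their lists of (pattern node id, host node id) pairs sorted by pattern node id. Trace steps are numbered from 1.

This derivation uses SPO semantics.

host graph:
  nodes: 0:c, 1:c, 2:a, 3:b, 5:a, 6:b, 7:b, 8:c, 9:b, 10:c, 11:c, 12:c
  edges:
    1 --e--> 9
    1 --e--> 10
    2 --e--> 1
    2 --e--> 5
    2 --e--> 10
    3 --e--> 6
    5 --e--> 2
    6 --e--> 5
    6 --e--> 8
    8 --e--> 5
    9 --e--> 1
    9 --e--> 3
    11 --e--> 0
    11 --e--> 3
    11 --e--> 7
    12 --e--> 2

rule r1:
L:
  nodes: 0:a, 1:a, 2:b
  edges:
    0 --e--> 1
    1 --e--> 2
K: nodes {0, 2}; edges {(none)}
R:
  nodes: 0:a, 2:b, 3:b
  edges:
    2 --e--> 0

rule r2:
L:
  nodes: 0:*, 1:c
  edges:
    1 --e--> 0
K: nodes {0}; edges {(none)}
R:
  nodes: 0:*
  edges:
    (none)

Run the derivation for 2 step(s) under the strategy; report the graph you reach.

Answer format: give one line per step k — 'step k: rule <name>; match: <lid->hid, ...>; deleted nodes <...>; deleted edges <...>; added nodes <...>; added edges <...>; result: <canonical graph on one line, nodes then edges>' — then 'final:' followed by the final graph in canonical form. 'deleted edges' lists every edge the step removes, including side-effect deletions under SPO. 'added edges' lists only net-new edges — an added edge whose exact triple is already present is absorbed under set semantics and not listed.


step 1: rule r2; match: 0->0, 1->11; deleted nodes 11; deleted edges (11,0,e); (11,3,e); (11,7,e); added nodes (none); added edges (none); result: nodes: 0:c, 1:c, 2:a, 3:b, 5:a, 6:b, 7:b, 8:c, 9:b, 10:c, 12:c edges: (1,9,e); (1,10,e); (2,1,e); (2,5,e); (2,10,e); (3,6,e); (5,2,e); (6,5,e); (6,8,e); (8,5,e); (9,1,e); (9,3,e); (12,2,e)
step 2: rule r2; match: 0->2, 1->12; deleted nodes 12; deleted edges (12,2,e); added nodes (none); added edges (none); result: nodes: 0:c, 1:c, 2:a, 3:b, 5:a, 6:b, 7:b, 8:c, 9:b, 10:c edges: (1,9,e); (1,10,e); (2,1,e); (2,5,e); (2,10,e); (3,6,e); (5,2,e); (6,5,e); (6,8,e); (8,5,e); (9,1,e); (9,3,e)
final:
nodes: 0:c, 1:c, 2:a, 3:b, 5:a, 6:b, 7:b, 8:c, 9:b, 10:c
edges: (1,9,e); (1,10,e); (2,1,e); (2,5,e); (2,10,e); (3,6,e); (5,2,e); (6,5,e); (6,8,e); (8,5,e); (9,1,e); (9,3,e)


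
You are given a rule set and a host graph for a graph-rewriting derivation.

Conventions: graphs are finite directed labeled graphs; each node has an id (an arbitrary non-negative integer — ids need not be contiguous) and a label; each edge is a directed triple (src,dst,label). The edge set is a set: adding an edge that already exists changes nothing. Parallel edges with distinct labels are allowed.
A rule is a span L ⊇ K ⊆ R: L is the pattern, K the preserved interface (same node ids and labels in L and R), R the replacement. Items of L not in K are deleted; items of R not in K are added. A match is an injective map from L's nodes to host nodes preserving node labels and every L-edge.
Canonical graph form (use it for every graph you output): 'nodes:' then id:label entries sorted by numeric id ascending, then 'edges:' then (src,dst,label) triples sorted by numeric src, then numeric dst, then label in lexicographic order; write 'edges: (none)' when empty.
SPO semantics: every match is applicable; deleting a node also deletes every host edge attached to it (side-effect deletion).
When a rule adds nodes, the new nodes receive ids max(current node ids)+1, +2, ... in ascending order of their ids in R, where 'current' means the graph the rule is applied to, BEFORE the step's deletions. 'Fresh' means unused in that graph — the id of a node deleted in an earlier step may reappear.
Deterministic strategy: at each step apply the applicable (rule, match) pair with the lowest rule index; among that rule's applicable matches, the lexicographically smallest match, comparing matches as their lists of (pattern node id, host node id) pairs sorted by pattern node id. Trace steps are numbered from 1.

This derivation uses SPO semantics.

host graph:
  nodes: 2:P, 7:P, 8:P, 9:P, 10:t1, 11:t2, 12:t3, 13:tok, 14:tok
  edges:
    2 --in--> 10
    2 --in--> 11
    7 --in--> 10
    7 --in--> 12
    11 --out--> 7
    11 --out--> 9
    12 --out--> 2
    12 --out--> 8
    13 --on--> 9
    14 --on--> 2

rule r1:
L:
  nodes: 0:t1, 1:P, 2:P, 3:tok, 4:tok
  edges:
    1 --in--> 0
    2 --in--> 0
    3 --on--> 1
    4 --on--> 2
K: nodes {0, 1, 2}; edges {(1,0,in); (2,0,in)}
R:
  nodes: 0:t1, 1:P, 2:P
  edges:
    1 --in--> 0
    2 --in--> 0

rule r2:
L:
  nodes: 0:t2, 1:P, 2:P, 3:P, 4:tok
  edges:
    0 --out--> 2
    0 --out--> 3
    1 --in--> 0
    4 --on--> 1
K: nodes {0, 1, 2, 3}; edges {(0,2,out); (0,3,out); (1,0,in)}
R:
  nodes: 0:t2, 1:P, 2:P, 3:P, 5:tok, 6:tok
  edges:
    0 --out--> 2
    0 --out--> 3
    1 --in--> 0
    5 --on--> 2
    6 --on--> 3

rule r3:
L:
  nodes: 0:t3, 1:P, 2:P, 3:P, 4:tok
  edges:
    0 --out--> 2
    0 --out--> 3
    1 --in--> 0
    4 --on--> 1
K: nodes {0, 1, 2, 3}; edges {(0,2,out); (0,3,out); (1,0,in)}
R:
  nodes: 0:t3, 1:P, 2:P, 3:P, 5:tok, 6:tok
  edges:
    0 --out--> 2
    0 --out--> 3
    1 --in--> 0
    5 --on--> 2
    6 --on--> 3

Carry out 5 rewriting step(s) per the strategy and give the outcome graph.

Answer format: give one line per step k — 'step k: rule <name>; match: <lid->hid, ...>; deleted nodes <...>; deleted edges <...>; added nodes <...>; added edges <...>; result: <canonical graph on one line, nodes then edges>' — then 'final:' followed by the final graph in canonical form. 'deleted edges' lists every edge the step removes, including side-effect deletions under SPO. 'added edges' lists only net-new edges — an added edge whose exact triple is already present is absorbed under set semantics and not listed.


step 1: rule r2; match: 0->11, 1->2, 2->7, 3->9, 4->14; deleted nodes 14; deleted edges (14,2,on); added nodes 15, 16; added edges (15,7,on); (16,9,on); result: nodes: 2:P, 7:P, 8:P, 9:P, 10:t1, 11:t2, 12:t3, 13:tok, 15:tok, 16:tok edges: (2,10,in); (2,11,in); (7,10,in); (7,12,in); (11,7,out); (11,9,out); (12,2,out); (12,8,out); (13,9,on); (15,7,on); (16,9,on)
step 2: rule r3; match: 0->12, 1->7, 2->2, 3->8, 4->15; deleted nodes 15; deleted edges (15,7,on); added nodes 17, 18; added edges (17,2,on); (18,8,on); result: nodes: 2:P, 7:P, 8:P, 9:P, 10:t1, 11:t2, 12:t3, 13:tok, 16:tok, 17:tok, 18:tok edges: (2,10,in); (2,11,in); (7,10,in); (7,12,in); (11,7,out); (11,9,out); (12,2,out); (12,8,out); (13,9,on); (16,9,on); (17,2,on); (18,8,on)
step 3: rule r2; match: 0->11, 1->2, 2->7, 3->9, 4->17; deleted nodes 17; deleted edges (17,2,on); added nodes 19, 20; added edges (19,7,on); (20,9,on); result: nodes: 2:P, 7:P, 8:P, 9:P, 10:t1, 11:t2, 12:t3, 13:tok, 16:tok, 18:tok, 19:tok, 20:tok edges: (2,10,in); (2,11,in); (7,10,in); (7,12,in); (11,7,out); (11,9,out); (12,2,out); (12,8,out); (13,9,on); (16,9,on); (18,8,on); (19,7,on); (20,9,on)
step 4: rule r3; match: 0->12, 1->7, 2->2, 3->8, 4->19; deleted nodes 19; deleted edges (19,7,on); added nodes 21, 22; added edges (21,2,on); (22,8,on); result: nodes: 2:P, 7:P, 8:P, 9:P, 10:t1, 11:t2, 12:t3, 13:tok, 16:tok, 18:tok, 20:tok, 21:tok, 22:tok edges: (2,10,in); (2,11,in); (7,10,in); (7,12,in); (11,7,out); (11,9,out); (12,2,out); (12,8,out); (13,9,on); (16,9,on); (18,8,on); (20,9,on); (21,2,on); (22,8,on)
step 5: rule r2; match: 0->11, 1->2, 2->7, 3->9, 4->21; deleted nodes 21; deleted edges (21,2,on); added nodes 23, 24; added edges (23,7,on); (24,9,on); result: nodes: 2:P, 7:P, 8:P, 9:P, 10:t1, 11:t2, 12:t3, 13:tok, 16:tok, 18:tok, 20:tok, 22:tok, 23:tok, 24:tok edges: (2,10,in); (2,11,in); (7,10,in); (7,12,in); (11,7,out); (11,9,out); (12,2,out); (12,8,out); (13,9,on); (16,9,on); (18,8,on); (20,9,on); (22,8,on); (23,7,on); (24,9,on)
final:
nodes: 2:P, 7:P, 8:P, 9:P, 10:t1, 11:t2, 12:t3, 13:tok, 16:tok, 18:tok, 20:tok, 22:tok, 23:tok, 24:tok
edges: (2,10,in); (2,11,in); (7,10,in); (7,12,in); (11,7,out); (11,9,out); (12,2,out); (12,8,out); (13,9,on); (16,9,on); (18,8,on); (20,9,on); (22,8,on); (23,7,on); (24,9,on)


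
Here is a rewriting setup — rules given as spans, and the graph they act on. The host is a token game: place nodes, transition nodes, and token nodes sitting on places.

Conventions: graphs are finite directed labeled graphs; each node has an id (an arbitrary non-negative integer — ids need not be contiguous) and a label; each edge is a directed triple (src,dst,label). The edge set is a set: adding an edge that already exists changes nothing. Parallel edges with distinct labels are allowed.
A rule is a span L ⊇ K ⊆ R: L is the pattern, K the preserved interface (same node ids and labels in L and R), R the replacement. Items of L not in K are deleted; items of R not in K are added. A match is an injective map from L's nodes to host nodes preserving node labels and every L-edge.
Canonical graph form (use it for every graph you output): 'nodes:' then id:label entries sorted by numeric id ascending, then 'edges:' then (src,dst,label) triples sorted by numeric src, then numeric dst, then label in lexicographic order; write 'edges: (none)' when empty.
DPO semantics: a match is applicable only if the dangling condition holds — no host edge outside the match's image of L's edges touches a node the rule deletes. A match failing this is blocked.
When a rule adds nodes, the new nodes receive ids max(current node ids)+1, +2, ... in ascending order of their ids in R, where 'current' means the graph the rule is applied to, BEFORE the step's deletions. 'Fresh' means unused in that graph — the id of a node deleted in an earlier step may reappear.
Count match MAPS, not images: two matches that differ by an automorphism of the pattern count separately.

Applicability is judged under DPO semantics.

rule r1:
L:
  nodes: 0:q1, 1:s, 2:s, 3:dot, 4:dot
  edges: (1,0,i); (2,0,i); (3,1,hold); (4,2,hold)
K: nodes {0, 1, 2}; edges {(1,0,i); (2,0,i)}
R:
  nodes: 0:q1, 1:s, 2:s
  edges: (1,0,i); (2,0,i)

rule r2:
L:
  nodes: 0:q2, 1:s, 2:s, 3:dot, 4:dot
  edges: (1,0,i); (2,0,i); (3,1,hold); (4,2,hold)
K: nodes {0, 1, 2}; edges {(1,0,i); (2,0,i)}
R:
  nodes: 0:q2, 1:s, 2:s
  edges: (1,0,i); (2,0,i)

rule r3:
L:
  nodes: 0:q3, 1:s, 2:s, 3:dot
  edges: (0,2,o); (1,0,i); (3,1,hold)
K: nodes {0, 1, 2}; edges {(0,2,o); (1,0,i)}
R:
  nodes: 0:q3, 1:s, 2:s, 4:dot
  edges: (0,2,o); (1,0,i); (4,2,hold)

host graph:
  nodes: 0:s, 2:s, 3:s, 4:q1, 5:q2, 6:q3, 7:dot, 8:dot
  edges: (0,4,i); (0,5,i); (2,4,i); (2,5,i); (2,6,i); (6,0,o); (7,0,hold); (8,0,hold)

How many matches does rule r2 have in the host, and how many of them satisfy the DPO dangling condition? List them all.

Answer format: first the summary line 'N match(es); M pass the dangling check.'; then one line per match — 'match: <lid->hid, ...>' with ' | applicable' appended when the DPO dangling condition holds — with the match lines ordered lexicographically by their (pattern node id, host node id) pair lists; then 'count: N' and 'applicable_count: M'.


0 match(es); 0 pass the dangling check.
count: 0
applicable_count: 0


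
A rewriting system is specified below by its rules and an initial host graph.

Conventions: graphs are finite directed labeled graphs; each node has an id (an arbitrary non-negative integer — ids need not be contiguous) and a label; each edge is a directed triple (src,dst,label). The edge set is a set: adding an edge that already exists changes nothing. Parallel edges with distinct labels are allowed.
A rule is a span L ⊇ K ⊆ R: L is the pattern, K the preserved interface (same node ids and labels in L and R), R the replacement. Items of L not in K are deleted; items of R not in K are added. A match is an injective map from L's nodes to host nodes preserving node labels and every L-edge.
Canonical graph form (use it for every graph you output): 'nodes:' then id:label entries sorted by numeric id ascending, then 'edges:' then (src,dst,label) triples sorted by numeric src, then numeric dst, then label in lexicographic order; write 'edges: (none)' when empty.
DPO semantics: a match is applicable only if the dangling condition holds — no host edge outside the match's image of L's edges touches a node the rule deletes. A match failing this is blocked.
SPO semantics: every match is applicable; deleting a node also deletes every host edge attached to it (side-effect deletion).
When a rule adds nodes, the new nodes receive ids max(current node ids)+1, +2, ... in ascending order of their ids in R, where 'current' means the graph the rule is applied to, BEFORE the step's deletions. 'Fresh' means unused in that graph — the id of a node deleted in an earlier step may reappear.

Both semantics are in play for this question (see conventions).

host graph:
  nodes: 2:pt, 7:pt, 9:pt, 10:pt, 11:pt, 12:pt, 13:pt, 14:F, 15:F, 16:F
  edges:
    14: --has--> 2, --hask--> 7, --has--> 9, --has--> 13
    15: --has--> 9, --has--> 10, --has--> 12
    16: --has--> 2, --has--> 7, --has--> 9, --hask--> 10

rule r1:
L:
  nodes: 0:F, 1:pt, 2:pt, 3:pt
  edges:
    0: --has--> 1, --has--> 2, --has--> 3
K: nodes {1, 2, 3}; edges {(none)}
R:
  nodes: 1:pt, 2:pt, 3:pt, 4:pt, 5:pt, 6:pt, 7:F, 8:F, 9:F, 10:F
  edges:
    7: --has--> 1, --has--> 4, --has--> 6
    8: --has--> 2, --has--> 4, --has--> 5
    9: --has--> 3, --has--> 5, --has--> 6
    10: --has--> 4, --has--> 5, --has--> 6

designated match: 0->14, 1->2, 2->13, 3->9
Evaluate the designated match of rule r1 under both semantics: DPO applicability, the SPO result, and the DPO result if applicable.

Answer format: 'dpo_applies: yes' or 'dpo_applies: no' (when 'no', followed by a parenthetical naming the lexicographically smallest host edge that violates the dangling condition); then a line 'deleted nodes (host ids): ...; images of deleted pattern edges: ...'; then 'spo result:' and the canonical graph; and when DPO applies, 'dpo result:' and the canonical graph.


dpo_applies: no
(the rule deletes node 14, which keeps host edge (14,7,hask) outside the match image — the dangling condition fails, DPO blocks; SPO proceeds and side-deletes such edges)
deleted nodes (host ids): 14; images of deleted pattern edges: (14,2,has); (14,9,has); (14,13,has)
spo result:
nodes: 2:pt, 7:pt, 9:pt, 10:pt, 11:pt, 12:pt, 13:pt, 15:F, 16:F, 17:pt, 18:pt, 19:pt, 20:F, 21:F, 22:F, 23:F
edges: (15,9,has); (15,10,has); (15,12,has); (16,2,has); (16,7,has); (16,9,has); (16,10,hask); (20,2,has); (20,17,has); (20,19,has); (21,13,has); (21,17,has); (21,18,has); (22,9,has); (22,18,has); (22,19,has); (23,17,has); (23,18,has); (23,19,has)


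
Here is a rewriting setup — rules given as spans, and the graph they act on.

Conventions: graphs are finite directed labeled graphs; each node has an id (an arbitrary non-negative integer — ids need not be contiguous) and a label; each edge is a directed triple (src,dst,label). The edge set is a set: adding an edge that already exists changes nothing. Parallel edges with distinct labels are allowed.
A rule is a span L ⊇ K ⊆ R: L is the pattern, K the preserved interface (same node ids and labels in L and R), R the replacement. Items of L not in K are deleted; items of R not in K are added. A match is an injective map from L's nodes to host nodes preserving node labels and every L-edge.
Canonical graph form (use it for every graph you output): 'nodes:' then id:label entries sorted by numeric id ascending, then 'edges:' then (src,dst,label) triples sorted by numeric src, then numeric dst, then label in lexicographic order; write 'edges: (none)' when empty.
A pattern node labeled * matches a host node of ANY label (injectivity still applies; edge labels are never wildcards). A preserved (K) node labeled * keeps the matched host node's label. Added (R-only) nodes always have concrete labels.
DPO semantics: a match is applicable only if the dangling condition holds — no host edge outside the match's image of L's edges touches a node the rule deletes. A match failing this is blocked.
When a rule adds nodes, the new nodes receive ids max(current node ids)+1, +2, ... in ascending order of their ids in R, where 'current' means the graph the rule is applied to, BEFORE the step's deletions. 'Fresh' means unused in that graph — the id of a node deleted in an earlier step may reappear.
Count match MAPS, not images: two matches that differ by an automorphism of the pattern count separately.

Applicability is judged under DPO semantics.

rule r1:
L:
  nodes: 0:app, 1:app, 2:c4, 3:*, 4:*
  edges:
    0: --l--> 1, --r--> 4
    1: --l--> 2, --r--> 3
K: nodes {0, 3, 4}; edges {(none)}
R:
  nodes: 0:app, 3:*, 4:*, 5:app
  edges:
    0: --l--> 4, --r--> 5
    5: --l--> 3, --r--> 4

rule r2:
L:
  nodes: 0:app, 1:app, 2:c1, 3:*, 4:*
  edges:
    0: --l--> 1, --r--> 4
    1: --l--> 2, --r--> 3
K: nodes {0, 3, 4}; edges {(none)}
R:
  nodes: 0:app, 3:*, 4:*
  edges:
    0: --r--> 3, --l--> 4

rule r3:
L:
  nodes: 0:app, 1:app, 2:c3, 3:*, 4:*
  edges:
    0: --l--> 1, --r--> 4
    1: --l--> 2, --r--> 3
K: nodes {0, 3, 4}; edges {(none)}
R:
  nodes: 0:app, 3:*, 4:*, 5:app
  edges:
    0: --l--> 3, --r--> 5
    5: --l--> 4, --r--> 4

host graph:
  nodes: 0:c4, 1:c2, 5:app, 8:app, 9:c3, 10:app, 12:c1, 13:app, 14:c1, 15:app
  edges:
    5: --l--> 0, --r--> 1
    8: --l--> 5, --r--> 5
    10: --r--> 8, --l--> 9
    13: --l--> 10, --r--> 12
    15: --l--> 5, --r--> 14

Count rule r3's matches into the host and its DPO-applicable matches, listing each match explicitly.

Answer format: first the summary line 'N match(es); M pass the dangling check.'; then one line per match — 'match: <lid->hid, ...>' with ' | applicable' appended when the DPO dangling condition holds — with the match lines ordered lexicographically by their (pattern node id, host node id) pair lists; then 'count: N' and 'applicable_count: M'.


1 match(es); 1 pass the dangling check.
match: 0->13, 1->10, 2->9, 3->8, 4->12 | applicable
count: 1
applicable_count: 1


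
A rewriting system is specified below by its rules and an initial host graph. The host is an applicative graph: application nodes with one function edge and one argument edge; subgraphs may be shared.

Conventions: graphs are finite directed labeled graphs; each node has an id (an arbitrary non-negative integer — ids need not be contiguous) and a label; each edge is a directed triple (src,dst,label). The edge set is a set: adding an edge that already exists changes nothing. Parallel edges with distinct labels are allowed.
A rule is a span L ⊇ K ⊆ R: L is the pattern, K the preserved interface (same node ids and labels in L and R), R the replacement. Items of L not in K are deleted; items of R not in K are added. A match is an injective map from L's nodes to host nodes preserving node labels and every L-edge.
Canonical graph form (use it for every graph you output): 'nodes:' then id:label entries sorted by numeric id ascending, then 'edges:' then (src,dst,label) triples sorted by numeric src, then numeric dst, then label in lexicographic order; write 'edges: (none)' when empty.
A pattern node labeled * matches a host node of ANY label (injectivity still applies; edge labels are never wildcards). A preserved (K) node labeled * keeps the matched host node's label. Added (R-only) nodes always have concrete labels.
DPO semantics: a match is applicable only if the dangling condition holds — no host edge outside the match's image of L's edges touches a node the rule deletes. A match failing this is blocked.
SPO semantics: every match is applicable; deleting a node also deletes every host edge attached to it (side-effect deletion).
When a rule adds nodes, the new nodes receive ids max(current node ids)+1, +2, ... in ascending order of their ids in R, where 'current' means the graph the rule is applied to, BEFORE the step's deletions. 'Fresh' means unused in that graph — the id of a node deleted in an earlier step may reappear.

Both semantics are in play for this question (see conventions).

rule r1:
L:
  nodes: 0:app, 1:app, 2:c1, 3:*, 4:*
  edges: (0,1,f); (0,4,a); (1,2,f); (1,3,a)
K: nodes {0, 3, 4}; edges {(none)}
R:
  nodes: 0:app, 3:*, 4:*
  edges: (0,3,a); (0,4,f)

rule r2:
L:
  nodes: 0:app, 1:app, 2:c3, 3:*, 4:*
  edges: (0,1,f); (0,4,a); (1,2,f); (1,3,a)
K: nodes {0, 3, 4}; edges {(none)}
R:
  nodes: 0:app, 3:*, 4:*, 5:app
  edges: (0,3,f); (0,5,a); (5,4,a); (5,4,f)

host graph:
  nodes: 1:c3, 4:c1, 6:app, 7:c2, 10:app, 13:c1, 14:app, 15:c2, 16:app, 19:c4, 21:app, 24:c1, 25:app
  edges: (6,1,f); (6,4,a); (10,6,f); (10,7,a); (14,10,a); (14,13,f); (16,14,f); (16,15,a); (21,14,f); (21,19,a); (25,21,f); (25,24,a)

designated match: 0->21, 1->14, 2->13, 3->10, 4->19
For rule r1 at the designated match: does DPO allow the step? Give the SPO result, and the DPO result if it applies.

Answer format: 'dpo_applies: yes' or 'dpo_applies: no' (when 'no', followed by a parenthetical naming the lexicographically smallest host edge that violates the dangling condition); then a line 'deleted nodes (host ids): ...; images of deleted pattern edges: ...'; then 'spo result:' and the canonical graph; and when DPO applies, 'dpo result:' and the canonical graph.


dpo_applies: no
(the rule deletes node 14, which keeps host edge (16,14,f) outside the match image — the dangling condition fails, DPO blocks; SPO proceeds and side-deletes such edges)
deleted nodes (host ids): 13, 14; images of deleted pattern edges: (14,10,a); (14,13,f); (21,14,f); (21,19,a)
spo result:
nodes: 1:c3, 4:c1, 6:app, 7:c2, 10:app, 15:c2, 16:app, 19:c4, 21:app, 24:c1, 25:app
edges: (6,1,f); (6,4,a); (10,6,f); (10,7,a); (16,15,a); (21,10,a); (21,19,f); (25,21,f); (25,24,a)


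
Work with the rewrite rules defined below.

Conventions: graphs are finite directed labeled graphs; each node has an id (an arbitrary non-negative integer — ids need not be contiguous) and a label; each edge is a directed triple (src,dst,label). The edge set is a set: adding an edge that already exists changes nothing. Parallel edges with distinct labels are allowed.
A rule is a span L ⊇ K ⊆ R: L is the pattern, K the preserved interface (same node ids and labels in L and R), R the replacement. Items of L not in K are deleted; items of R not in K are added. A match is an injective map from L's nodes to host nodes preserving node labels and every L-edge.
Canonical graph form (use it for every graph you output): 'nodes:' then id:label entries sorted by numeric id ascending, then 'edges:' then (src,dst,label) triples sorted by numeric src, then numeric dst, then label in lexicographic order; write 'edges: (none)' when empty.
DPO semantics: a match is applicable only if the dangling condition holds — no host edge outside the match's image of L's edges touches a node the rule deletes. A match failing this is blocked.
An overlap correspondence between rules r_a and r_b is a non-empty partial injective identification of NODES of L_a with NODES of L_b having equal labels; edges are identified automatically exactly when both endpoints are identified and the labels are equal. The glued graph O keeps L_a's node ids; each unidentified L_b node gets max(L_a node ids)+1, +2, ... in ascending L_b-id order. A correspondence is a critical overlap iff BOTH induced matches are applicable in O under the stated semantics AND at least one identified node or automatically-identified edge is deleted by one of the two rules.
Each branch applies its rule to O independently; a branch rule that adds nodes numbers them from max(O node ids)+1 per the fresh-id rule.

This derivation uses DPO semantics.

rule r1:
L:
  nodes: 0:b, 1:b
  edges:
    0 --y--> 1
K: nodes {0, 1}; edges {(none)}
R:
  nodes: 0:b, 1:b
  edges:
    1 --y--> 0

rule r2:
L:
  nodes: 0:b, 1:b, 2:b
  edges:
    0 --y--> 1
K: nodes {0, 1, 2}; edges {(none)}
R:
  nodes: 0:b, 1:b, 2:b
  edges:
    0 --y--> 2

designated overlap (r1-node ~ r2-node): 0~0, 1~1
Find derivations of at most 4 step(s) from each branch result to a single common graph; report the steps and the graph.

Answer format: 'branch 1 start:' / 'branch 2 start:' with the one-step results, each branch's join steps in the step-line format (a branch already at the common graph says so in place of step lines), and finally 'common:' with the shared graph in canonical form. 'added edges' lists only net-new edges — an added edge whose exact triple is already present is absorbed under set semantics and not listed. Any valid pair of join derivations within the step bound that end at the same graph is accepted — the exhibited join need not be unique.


branch 1 start:
nodes: 0:b, 1:b, 2:b
edges: (1,0,y)
branch 2 start:
nodes: 0:b, 1:b, 2:b
edges: (0,2,y)
branch 1 step 1: rule r1; match: 0->1, 1->0; deleted nodes (none); deleted edges (1,0,y); added nodes (none); added edges (0,1,y); result: nodes: 0:b, 1:b, 2:b edges: (0,1,y)
branch 2 step 1: rule r2; match: 0->0, 1->2, 2->1; deleted nodes (none); deleted edges (0,2,y); added nodes (none); added edges (0,1,y); result: nodes: 0:b, 1:b, 2:b edges: (0,1,y)
common:
nodes: 0:b, 1:b, 2:b
edges: (0,1,y)
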